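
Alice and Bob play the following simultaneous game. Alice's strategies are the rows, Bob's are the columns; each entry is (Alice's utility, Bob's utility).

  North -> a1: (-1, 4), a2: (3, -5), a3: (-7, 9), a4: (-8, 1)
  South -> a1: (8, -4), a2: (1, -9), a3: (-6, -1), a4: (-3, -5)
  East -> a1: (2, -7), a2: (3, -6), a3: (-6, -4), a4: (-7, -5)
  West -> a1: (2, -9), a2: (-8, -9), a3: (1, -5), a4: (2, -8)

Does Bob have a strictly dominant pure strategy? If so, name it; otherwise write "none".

a3 vs a1: North: 9>4, South: -1>-4, East: -4>-7, West: -5>-9.
a3 vs a2: North: 9>-5, South: -1>-9, East: -4>-6, West: -5>-9.
a3 vs a4: North: 9>1, South: -1>-5, East: -4>-5, West: -5>-8.
a3 strictly beats every other strategy against every opponent action, so it is strictly dominant.

a3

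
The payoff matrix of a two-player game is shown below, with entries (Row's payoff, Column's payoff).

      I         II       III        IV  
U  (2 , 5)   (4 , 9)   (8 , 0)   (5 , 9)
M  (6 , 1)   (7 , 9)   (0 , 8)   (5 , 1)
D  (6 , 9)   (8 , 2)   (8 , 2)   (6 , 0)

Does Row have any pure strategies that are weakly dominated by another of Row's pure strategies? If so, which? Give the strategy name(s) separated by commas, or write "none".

U, M

U is weakly dominated by D (I: 6>2, II: 8>4, III: 8=8, IV: 6>5).
D weakly dominates M — I: 6=6, II: 8>7, III: 8>0, IV: 6>5.
Nothing dominates D: U at I (6>2); M at II (8>7).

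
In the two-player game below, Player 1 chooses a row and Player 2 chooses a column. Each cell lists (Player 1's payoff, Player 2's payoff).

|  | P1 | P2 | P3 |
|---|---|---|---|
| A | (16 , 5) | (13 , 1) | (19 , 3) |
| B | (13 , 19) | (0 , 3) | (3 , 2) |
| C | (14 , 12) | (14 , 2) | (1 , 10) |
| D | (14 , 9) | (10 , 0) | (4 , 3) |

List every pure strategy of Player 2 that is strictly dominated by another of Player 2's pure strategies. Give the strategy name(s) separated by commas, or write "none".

P2, P3

P1 is not dominated — it holds its own against P2 at A (5>1); P3 at A (5>3).
P1 strictly dominates P2 — A: 5>1, B: 19>3, C: 12>2, D: 9>0.
P1 strictly dominates P3 — A: 5>3, B: 19>2, C: 12>10, D: 9>3.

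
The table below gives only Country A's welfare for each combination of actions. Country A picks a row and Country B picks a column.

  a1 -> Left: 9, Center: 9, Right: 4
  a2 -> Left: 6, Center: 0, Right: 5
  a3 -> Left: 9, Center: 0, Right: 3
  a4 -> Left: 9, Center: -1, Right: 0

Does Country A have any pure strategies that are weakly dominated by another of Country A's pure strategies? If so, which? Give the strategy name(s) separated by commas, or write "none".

a3, a4

a1: no other strategy beats it everywhere (a2 at Left (9>6); a3 at Center (9>0); a4 at Center (9>-1)).
a2: no other strategy beats it everywhere (a1 at Right (5>4); a3 at Right (5>3); a4 at Center (0>-1)).
a3: dominated, since a1 does at least as well everywhere (Left: 9=9, Center: 9>0, Right: 4>3).
a1 weakly dominates a4 — Left: 9=9, Center: 9>-1, Right: 4>0.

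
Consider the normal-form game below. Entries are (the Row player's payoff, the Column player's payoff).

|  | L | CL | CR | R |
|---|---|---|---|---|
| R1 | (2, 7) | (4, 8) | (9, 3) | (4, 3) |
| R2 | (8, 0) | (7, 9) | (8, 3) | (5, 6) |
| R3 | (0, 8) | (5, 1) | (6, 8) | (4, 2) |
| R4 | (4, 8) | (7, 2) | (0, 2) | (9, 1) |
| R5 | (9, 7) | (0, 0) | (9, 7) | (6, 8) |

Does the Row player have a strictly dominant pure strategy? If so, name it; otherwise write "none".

R1 fails to dominate R2 at L (2<8).
R2 fails to dominate R1 at CR (8<9).
R3 fails to dominate R1 at L (0<2).
R4 fails to dominate R1 at CR (0<9).
R5 fails to dominate R1 at CL (0<4).
No single strategy dominates all the others.

none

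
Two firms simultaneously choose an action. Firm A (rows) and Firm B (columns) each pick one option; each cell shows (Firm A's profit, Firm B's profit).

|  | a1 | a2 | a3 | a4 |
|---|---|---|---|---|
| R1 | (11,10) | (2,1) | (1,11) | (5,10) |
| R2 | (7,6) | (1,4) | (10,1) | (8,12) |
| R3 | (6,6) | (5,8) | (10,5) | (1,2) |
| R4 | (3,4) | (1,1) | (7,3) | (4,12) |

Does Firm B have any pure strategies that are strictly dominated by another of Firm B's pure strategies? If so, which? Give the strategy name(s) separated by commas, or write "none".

a1: no other strategy beats it everywhere (a2 at R1 (10>1); a3 at R2 (6>1); a4 at R1 (10=10)).
a2 is not dominated — it holds its own against a1 at R3 (8>6); a3 at R2 (4>1); a4 at R3 (8>2).
a3: no other strategy beats it everywhere (a1 at R1 (11>10); a2 at R1 (11>1); a4 at R1 (11>10)).
Nothing dominates a4: a1 at R1 (10=10); a2 at R1 (10>1); a3 at R2 (12>1).

none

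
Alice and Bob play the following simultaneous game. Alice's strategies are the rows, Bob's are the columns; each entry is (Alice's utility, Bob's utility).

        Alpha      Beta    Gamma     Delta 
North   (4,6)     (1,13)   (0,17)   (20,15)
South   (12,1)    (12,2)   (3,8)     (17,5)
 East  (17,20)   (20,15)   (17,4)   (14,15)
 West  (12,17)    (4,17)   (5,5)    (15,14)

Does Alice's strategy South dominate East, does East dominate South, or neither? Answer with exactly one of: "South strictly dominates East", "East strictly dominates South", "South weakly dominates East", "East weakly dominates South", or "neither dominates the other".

neither dominates the other

Compare South to East across each opponent action: Alpha: 12<17, Beta: 12<20, Gamma: 3<17, Delta: 17>14.
South does better at Delta but worse at Alpha, Beta, Gamma; neither strategy dominates the other.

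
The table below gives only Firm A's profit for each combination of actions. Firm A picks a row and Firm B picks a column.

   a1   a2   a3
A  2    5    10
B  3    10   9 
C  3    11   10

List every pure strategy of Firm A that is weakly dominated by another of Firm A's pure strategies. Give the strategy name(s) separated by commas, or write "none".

A is weakly dominated by C (a1: 3>2, a2: 11>5, a3: 10=10).
B is weakly dominated by C (a1: 3=3, a2: 11>10, a3: 10>9).
Nothing dominates C: A at a1 (3>2); B at a2 (11>10).

A, B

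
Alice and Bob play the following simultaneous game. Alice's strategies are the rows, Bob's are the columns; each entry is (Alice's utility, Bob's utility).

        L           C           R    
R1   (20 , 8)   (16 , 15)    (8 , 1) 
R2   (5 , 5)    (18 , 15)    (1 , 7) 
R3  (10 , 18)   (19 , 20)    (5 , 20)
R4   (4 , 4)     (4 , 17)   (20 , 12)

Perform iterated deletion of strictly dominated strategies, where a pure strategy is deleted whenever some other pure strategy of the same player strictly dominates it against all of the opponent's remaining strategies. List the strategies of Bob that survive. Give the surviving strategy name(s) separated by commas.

C, R

Alice's strategy R2 is strictly dominated by R3 (L: 10>5, C: 19>18, R: 5>1) and is removed.
For Bob, C strictly dominates L on the remaining rows (R1: 15>8, R3: 20>18, R4: 17>4); eliminate L.
Among the remaining strategies, none is strictly dominated by another pure strategy of the same player, so the elimination stops.
Surviving strategies — Alice: {R1, R3, R4}; Bob: {C, R}.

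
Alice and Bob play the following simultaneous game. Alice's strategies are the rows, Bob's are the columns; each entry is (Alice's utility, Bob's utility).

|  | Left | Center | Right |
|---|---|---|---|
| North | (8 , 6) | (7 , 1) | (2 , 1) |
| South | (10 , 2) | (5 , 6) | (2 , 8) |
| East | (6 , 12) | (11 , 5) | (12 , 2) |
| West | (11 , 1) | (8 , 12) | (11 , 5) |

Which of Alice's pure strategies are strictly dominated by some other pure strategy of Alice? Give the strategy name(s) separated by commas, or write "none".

North: dominated, since West does at least as well everywhere (Left: 11>8, Center: 8>7, Right: 11>2).
South: dominated, since West does at least as well everywhere (Left: 11>10, Center: 8>5, Right: 11>2).
East is not dominated — it holds its own against North at Center (11>7); South at Center (11>5); West at Center (11>8).
West is not dominated — it holds its own against North at Left (11>8); South at Left (11>10); East at Left (11>6).

North, South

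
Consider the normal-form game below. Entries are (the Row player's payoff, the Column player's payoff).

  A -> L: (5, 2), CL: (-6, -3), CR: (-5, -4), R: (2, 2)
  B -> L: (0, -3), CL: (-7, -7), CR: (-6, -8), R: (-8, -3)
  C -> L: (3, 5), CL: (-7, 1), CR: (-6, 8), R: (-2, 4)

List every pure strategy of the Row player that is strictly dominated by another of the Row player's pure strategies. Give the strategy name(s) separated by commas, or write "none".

B, C

A is not dominated — it holds its own against B at L (5>0); C at L (5>3).
B: dominated, since A does at least as well everywhere (L: 5>0, CL: -6>-7, CR: -5>-6, R: 2>-8).
C: dominated, since A does at least as well everywhere (L: 5>3, CL: -6>-7, CR: -5>-6, R: 2>-2).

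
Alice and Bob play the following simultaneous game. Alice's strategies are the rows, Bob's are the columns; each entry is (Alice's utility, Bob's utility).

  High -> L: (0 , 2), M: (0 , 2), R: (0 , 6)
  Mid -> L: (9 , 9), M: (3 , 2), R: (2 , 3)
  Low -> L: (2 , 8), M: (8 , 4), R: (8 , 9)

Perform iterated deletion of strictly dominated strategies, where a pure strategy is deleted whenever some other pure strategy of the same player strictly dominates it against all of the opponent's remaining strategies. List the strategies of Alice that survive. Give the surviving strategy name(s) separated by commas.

Mid, Low

Row High is eliminated: Mid beats it against every remaining column (L: 9>0, M: 3>0, R: 2>0).
For Bob, L strictly dominates M on the remaining rows (Mid: 9>2, Low: 8>4); eliminate M.
Among the remaining strategies, none is strictly dominated by another pure strategy of the same player, so the elimination stops.
Surviving strategies — Alice: {Mid, Low}; Bob: {L, R}.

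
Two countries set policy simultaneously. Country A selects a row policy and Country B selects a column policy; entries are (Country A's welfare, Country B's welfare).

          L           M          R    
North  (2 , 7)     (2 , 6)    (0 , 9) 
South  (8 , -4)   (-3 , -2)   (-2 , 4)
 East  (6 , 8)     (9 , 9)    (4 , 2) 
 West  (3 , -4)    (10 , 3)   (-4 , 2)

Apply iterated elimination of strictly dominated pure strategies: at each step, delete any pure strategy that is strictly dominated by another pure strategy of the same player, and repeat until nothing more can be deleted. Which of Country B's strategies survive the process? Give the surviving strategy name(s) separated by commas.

Row North is eliminated: East beats it against every remaining column (L: 6>2, M: 9>2, R: 4>0).
Column L is eliminated: M beats it against every remaining row (South: -2>-4, East: 9>8, West: 3>-4).
Country A's strategy South is strictly dominated by East (M: 9>-3, R: 4>-2) and is removed.
Column R is eliminated: M beats it against every remaining row (East: 9>2, West: 3>2).
For Country A, West strictly dominates East on the remaining columns (M: 10>9); eliminate East.
Among the remaining strategies, none is strictly dominated by another pure strategy of the same player, so the elimination stops.
Surviving strategies — Country A: {West}; Country B: {M}.

M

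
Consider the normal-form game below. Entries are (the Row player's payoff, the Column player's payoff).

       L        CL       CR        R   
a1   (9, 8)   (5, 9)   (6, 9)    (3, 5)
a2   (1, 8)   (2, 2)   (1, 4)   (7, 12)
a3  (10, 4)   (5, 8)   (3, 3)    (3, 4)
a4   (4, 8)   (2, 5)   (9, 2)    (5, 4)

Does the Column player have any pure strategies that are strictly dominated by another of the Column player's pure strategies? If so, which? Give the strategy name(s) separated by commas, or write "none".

L is not dominated — it holds its own against CL at a2 (8>2); CR at a2 (8>4); R at a1 (8>5).
CL: no other strategy beats it everywhere (L at a1 (9>8); CR at a1 (9=9); R at a1 (9>5)).
Nothing dominates CR: L at a1 (9>8); CL at a1 (9=9); R at a1 (9>5).
Nothing dominates R: L at a2 (12>8); CL at a2 (12>2); CR at a2 (12>4).

none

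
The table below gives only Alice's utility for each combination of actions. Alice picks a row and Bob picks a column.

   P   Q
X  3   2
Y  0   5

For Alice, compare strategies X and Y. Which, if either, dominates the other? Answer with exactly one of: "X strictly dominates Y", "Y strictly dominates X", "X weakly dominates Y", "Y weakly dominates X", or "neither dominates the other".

Compare X to Y across each opponent action: P: 3>0, Q: 2<5.
X does better at P but worse at Q; neither strategy dominates the other.

neither dominates the other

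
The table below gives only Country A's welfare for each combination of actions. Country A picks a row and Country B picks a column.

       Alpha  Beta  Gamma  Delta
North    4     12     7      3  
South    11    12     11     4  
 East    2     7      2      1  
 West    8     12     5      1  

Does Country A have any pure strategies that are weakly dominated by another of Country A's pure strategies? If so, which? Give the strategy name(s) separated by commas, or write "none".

North: dominated, since South does at least as well everywhere (Alpha: 11>4, Beta: 12=12, Gamma: 11>7, Delta: 4>3).
South is not dominated — it holds its own against North at Alpha (11>4); East at Alpha (11>2); West at Alpha (11>8).
East is weakly dominated by North (Alpha: 4>2, Beta: 12>7, Gamma: 7>2, Delta: 3>1).
West: dominated, since South does at least as well everywhere (Alpha: 11>8, Beta: 12=12, Gamma: 11>5, Delta: 4>1).

North, East, West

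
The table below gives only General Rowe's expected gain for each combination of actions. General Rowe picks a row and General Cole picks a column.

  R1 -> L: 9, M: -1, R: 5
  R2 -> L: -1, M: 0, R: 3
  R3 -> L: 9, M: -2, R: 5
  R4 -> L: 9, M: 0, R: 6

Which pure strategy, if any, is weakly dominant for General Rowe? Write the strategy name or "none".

R4

R4 vs R1: L: 9=9, M: 0>-1, R: 6>5.
R4 vs R2: L: 9>-1, M: 0=0, R: 6>3.
R4 vs R3: L: 9=9, M: 0>-2, R: 6>5.
R4 is at least as good as every other strategy against every opponent action, so it is weakly dominant.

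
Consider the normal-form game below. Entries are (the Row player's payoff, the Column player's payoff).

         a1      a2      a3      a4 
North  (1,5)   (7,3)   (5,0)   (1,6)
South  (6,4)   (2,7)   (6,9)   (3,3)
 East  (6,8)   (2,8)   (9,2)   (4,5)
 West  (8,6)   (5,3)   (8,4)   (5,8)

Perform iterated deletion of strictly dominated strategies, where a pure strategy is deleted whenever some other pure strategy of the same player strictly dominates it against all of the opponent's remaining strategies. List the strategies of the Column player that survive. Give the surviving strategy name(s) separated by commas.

a4

The Row player's strategy South is strictly dominated by West (a1: 8>6, a2: 5>2, a3: 8>6, a4: 5>3) and is removed.
The Column player's strategy a3 is strictly dominated by a1 (North: 5>0, East: 8>2, West: 6>4) and is removed.
The Row player's strategy East is strictly dominated by West (a1: 8>6, a2: 5>2, a4: 5>4) and is removed.
Column a1 is eliminated: a4 beats it against every remaining row (North: 6>5, West: 8>6).
The Column player's strategy a2 is strictly dominated by a4 (North: 6>3, West: 8>3) and is removed.
Row North is eliminated: West beats it against every remaining column (a4: 5>1).
Among the remaining strategies, none is strictly dominated by another pure strategy of the same player, so the elimination stops.
Surviving strategies — the Row player: {West}; the Column player: {a4}.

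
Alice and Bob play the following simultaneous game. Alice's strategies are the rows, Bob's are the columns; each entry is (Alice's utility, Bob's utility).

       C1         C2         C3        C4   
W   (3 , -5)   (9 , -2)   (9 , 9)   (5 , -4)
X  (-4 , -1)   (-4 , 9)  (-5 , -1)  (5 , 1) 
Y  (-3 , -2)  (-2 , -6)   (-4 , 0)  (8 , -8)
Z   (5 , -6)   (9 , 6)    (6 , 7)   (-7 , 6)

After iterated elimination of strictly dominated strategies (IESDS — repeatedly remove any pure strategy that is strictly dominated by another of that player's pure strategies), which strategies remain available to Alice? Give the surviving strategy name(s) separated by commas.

Alice's strategy X is strictly dominated by Y (C1: -3>-4, C2: -2>-4, C3: -4>-5, C4: 8>5) and is removed.
Bob's strategy C1 is strictly dominated by C3 (W: 9>-5, Y: 0>-2, Z: 7>-6) and is removed.
Column C2 is eliminated: C3 beats it against every remaining row (W: 9>-2, Y: 0>-6, Z: 7>6).
Row Z is eliminated: W beats it against every remaining column (C3: 9>6, C4: 5>-7).
For Bob, C3 strictly dominates C4 on the remaining rows (W: 9>-4, Y: 0>-8); eliminate C4.
Alice's strategy Y is strictly dominated by W (C3: 9>-4) and is removed.
Among the remaining strategies, none is strictly dominated by another pure strategy of the same player, so the elimination stops.
Surviving strategies — Alice: {W}; Bob: {C3}.

W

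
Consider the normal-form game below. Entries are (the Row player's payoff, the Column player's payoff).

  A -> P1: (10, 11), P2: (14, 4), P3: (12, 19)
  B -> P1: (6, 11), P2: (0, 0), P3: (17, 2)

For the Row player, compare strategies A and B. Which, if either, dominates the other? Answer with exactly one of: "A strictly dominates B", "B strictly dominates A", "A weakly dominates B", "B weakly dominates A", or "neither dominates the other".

Compare A to B across each choice by the Column player: P1: 10>6, P2: 14>0, P3: 12<17.
A does better at P1, P2 but worse at P3; neither strategy dominates the other.

neither dominates the other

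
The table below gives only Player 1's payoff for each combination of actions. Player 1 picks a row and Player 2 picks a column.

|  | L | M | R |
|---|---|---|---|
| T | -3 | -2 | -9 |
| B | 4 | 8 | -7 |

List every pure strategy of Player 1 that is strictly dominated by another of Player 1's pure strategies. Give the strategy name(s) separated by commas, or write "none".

B strictly dominates T — L: 4>-3, M: 8>-2, R: -7>-9.
B: no other strategy beats it everywhere (T at L (4>-3)).

T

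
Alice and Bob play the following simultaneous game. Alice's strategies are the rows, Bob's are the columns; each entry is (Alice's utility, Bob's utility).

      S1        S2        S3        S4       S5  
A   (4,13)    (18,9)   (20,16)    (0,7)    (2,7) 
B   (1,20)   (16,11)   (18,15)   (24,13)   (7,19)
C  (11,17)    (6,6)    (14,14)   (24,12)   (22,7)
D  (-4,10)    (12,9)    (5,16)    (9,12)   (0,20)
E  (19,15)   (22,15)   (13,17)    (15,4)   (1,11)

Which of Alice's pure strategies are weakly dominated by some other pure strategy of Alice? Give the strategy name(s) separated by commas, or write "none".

A is not dominated — it holds its own against B at S1 (4>1); C at S2 (18>6); D at S1 (4>-4); E at S3 (20>13).
B is not dominated — it holds its own against A at S4 (24>0); C at S2 (16>6); D at S1 (1>-4); E at S3 (18>13).
C: no other strategy beats it everywhere (A at S1 (11>4); B at S1 (11>1); D at S1 (11>-4); E at S3 (14>13)).
D: dominated, since B does at least as well everywhere (S1: 1>-4, S2: 16>12, S3: 18>5, S4: 24>9, S5: 7>0).
Nothing dominates E: A at S1 (19>4); B at S1 (19>1); C at S1 (19>11); D at S1 (19>-4).

D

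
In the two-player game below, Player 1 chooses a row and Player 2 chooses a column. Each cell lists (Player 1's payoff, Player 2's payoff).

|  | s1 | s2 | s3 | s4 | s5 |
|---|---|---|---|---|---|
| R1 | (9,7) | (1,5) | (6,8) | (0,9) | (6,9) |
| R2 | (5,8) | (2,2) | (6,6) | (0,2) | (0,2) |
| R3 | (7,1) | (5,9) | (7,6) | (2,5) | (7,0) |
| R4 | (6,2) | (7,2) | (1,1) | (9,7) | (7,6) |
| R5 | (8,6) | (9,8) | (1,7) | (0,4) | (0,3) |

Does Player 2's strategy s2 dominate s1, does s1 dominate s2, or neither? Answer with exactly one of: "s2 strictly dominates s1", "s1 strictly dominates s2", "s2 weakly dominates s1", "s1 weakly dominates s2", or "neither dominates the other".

neither dominates the other

s2's payoffs vs s1's, by Player 1's action — R1: 5<7, R2: 2<8, R3: 9>1, R4: 2=2, R5: 8>6.
s2 does better at R3, R5 but worse at R1, R2; neither strategy dominates the other.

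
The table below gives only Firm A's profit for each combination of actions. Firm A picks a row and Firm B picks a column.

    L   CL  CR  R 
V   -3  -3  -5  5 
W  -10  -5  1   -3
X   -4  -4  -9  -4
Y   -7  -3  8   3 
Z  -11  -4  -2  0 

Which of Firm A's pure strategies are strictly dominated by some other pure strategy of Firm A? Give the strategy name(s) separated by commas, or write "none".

V is not dominated — it holds its own against W at L (-3>-10); X at L (-3>-4); Y at L (-3>-7); Z at L (-3>-11).
W is strictly dominated by Y (L: -7>-10, CL: -3>-5, CR: 8>1, R: 3>-3).
X is strictly dominated by V (L: -3>-4, CL: -3>-4, CR: -5>-9, R: 5>-4).
Y is not dominated — it holds its own against V at CL (-3=-3); W at L (-7>-10); X at CL (-3>-4); Z at L (-7>-11).
Y strictly dominates Z — L: -7>-11, CL: -3>-4, CR: 8>-2, R: 3>0.

W, X, Z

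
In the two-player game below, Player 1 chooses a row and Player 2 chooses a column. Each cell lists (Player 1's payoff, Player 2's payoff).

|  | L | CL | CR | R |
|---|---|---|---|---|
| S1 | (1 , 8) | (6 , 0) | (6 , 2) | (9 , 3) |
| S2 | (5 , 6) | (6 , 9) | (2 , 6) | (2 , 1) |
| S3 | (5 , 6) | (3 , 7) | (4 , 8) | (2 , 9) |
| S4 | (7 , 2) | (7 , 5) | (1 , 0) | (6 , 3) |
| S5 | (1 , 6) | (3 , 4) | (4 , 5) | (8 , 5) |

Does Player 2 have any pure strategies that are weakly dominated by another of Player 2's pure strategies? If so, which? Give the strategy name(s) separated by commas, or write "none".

none

L is not dominated — it holds its own against CL at S1 (8>0); CR at S1 (8>2); R at S1 (8>3).
CL is not dominated — it holds its own against L at S2 (9>6); CR at S2 (9>6); R at S2 (9>1).
CR: no other strategy beats it everywhere (L at S3 (8>6); CL at S1 (2>0); R at S2 (6>1)).
R: no other strategy beats it everywhere (L at S3 (9>6); CL at S1 (3>0); CR at S1 (3>2)).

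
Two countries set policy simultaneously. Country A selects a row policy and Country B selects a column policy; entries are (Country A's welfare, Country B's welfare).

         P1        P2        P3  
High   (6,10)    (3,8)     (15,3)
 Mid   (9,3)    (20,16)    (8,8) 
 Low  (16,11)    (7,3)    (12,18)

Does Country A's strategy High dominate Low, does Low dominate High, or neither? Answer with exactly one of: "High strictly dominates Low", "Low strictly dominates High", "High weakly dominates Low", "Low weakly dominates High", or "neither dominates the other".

neither dominates the other

Compare High to Low across each opponent action: P1: 6<16, P2: 3<7, P3: 15>12.
High does better at P3 but worse at P1, P2; neither strategy dominates the other.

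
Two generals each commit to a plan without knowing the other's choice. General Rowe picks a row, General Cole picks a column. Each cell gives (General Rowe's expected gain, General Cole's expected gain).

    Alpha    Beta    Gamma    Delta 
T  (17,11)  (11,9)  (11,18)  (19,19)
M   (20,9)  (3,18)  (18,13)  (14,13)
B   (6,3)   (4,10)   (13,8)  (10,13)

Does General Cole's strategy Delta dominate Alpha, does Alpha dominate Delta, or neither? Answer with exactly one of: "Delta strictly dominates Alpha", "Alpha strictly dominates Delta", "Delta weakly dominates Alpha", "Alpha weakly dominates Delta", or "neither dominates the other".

Delta strictly dominates Alpha

Delta's payoffs vs Alpha's, by General Rowe's action — T: 19>11, M: 13>9, B: 13>3.
Every comparison favours Delta, so Delta strictly dominates Alpha.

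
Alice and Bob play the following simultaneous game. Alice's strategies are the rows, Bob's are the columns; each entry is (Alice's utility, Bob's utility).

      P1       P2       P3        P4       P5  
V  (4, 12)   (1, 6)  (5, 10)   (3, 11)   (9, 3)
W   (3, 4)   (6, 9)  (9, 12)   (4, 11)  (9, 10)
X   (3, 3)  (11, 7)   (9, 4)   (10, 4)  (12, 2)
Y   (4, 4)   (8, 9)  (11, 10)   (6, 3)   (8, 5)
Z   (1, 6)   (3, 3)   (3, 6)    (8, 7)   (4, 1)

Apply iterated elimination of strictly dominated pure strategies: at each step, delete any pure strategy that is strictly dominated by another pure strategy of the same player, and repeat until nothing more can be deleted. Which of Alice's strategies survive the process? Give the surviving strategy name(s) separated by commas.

V, X, Y

Row Z is eliminated: X beats it against every remaining column (P1: 3>1, P2: 11>3, P3: 9>3, P4: 10>8, P5: 12>4).
For Bob, P3 strictly dominates P5 on the remaining rows (V: 10>3, W: 12>10, X: 4>2, Y: 10>5); eliminate P5.
Alice's strategy W is strictly dominated by Y (P1: 4>3, P2: 8>6, P3: 11>9, P4: 6>4) and is removed.
Among the remaining strategies, none is strictly dominated by another pure strategy of the same player, so the elimination stops.
Surviving strategies — Alice: {V, X, Y}; Bob: {P1, P2, P3, P4}.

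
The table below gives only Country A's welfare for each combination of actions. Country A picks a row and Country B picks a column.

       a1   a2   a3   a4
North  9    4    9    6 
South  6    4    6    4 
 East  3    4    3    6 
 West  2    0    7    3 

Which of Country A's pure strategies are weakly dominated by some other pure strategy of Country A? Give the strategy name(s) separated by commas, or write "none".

North: no other strategy beats it everywhere (South at a1 (9>6); East at a1 (9>3); West at a1 (9>2)).
North weakly dominates South — a1: 9>6, a2: 4=4, a3: 9>6, a4: 6>4.
East is weakly dominated by North (a1: 9>3, a2: 4=4, a3: 9>3, a4: 6=6).
North weakly dominates West — a1: 9>2, a2: 4>0, a3: 9>7, a4: 6>3.

South, East, West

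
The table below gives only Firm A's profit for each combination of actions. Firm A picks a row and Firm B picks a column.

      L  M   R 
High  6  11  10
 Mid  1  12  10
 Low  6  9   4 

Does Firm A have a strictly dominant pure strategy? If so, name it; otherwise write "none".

High fails to dominate Mid at M (11<12).
Mid fails to dominate High at L (1<6).
Low fails to dominate High at L (6=6).
No single strategy dominates all the others.

none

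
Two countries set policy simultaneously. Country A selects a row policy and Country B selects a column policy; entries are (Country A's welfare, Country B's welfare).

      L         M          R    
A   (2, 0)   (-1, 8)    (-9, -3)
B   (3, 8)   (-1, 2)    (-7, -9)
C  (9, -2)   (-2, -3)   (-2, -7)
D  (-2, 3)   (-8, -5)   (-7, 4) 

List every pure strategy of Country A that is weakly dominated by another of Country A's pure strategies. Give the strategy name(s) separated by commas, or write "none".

A, D

A: dominated, since B does at least as well everywhere (L: 3>2, M: -1=-1, R: -7>-9).
B: no other strategy beats it everywhere (A at L (3>2); C at M (-1>-2); D at L (3>-2)).
C: no other strategy beats it everywhere (A at L (9>2); B at L (9>3); D at L (9>-2)).
D is weakly dominated by B (L: 3>-2, M: -1>-8, R: -7=-7).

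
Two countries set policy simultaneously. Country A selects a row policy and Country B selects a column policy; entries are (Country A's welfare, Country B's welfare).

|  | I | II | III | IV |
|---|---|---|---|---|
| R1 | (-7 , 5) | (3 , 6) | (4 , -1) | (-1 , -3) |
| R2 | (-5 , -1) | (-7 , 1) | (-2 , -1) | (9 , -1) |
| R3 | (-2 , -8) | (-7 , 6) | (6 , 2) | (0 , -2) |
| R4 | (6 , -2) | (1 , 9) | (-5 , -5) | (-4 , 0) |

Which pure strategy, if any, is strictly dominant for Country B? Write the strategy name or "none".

II vs I: R1: 6>5, R2: 1>-1, R3: 6>-8, R4: 9>-2.
II vs III: R1: 6>-1, R2: 1>-1, R3: 6>2, R4: 9>-5.
II vs IV: R1: 6>-3, R2: 1>-1, R3: 6>-2, R4: 9>0.
II strictly beats every other strategy against every opponent action, so it is strictly dominant.

II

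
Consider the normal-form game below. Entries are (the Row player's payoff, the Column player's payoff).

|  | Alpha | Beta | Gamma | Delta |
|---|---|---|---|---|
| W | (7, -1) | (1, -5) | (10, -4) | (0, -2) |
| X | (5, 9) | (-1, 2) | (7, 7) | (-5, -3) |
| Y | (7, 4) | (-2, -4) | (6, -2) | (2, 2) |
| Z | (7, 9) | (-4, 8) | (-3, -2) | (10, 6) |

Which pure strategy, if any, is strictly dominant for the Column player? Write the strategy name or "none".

Alpha vs Beta: W: -1>-5, X: 9>2, Y: 4>-4, Z: 9>8.
Alpha vs Gamma: W: -1>-4, X: 9>7, Y: 4>-2, Z: 9>-2.
Alpha vs Delta: W: -1>-2, X: 9>-3, Y: 4>2, Z: 9>6.
Alpha strictly beats every other strategy against every opponent action, so it is strictly dominant.

Alpha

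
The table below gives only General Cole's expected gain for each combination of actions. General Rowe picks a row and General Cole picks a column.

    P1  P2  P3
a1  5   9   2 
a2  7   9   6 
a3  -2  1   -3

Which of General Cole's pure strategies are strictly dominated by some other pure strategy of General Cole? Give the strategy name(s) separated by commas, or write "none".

P1, P3

P1: dominated, since P2 does at least as well everywhere (a1: 9>5, a2: 9>7, a3: 1>-2).
P2 is not dominated — it holds its own against P1 at a1 (9>5); P3 at a1 (9>2).
P3: dominated, since P1 does at least as well everywhere (a1: 5>2, a2: 7>6, a3: -2>-3).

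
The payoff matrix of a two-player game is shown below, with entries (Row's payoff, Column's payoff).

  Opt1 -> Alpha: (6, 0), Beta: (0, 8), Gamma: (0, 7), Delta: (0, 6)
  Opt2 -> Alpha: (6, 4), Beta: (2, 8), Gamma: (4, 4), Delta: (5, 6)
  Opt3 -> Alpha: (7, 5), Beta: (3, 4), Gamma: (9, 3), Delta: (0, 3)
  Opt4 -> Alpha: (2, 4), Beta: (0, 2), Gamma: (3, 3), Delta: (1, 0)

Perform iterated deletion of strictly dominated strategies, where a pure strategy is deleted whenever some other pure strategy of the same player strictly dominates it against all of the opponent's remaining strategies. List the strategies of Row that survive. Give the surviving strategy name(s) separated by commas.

Opt3

Row Opt4 is eliminated: Opt2 beats it against every remaining column (Alpha: 6>2, Beta: 2>0, Gamma: 4>3, Delta: 5>1).
Column Gamma is eliminated: Beta beats it against every remaining row (Opt1: 8>7, Opt2: 8>4, Opt3: 4>3).
For Column, Beta strictly dominates Delta on the remaining rows (Opt1: 8>6, Opt2: 8>6, Opt3: 4>3); eliminate Delta.
Row Opt1 is eliminated: Opt3 beats it against every remaining column (Alpha: 7>6, Beta: 3>0).
For Row, Opt3 strictly dominates Opt2 on the remaining columns (Alpha: 7>6, Beta: 3>2); eliminate Opt2.
Column Beta is eliminated: Alpha beats it against every remaining row (Opt3: 5>4).
Among the remaining strategies, none is strictly dominated by another pure strategy of the same player, so the elimination stops.
Surviving strategies — Row: {Opt3}; Column: {Alpha}.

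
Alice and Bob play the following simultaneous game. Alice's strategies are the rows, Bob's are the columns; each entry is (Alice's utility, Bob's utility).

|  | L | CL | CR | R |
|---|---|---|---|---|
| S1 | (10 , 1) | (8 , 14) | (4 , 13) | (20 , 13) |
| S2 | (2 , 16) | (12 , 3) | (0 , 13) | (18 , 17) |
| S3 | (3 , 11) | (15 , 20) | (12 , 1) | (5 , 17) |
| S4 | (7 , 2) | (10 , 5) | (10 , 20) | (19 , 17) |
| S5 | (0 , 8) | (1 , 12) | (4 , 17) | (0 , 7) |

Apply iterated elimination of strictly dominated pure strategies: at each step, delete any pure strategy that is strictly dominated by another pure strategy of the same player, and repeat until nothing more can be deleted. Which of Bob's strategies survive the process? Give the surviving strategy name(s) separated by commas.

For Alice, S3 strictly dominates S5 on the remaining columns (L: 3>0, CL: 15>1, CR: 12>4, R: 5>0); eliminate S5.
Column L is eliminated: R beats it against every remaining row (S1: 13>1, S2: 17>16, S3: 17>11, S4: 17>2).
Among the remaining strategies, none is strictly dominated by another pure strategy of the same player, so the elimination stops.
Surviving strategies — Alice: {S1, S2, S3, S4}; Bob: {CL, CR, R}.

CL, CR, R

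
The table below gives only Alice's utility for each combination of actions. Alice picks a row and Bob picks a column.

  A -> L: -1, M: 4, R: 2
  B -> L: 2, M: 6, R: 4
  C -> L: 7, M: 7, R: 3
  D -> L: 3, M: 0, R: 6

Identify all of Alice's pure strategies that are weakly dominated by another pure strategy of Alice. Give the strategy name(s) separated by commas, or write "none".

A is weakly dominated by B (L: 2>-1, M: 6>4, R: 4>2).
Nothing dominates B: A at L (2>-1); C at R (4>3); D at M (6>0).
Nothing dominates C: A at L (7>-1); B at L (7>2); D at L (7>3).
Nothing dominates D: A at L (3>-1); B at L (3>2); C at R (6>3).

A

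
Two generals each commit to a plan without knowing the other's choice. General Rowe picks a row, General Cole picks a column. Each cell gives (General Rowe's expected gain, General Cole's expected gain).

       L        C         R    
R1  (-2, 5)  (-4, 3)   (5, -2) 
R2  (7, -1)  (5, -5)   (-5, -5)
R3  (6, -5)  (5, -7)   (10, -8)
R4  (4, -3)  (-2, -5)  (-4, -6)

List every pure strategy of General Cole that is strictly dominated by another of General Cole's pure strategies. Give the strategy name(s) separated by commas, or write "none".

Nothing dominates L: C at R1 (5>3); R at R1 (5>-2).
C: dominated, since L does at least as well everywhere (R1: 5>3, R2: -1>-5, R3: -5>-7, R4: -3>-5).
L strictly dominates R — R1: 5>-2, R2: -1>-5, R3: -5>-8, R4: -3>-6.

C, R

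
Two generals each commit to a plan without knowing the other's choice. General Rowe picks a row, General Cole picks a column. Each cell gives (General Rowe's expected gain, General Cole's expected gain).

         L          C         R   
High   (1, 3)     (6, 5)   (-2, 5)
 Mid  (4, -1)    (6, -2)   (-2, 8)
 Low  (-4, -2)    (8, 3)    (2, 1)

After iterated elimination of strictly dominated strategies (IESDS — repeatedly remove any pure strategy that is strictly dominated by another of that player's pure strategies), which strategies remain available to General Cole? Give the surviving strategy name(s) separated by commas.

C

General Cole's strategy L is strictly dominated by R (High: 5>3, Mid: 8>-1, Low: 1>-2) and is removed.
Row High is eliminated: Low beats it against every remaining column (C: 8>6, R: 2>-2).
Row Mid is eliminated: Low beats it against every remaining column (C: 8>6, R: 2>-2).
Column R is eliminated: C beats it against every remaining row (Low: 3>1).
Among the remaining strategies, none is strictly dominated by another pure strategy of the same player, so the elimination stops.
Surviving strategies — General Rowe: {Low}; General Cole: {C}.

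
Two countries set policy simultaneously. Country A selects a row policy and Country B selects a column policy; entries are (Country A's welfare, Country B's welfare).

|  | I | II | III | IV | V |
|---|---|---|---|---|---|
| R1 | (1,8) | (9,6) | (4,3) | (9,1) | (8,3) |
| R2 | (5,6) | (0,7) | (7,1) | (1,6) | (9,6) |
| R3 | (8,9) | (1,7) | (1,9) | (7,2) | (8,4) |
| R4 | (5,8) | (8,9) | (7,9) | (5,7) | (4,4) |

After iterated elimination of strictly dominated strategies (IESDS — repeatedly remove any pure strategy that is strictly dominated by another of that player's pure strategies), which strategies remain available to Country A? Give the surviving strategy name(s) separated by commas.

Country B's strategy IV is strictly dominated by II (R1: 6>1, R2: 7>6, R3: 7>2, R4: 9>7) and is removed.
Country B's strategy V is strictly dominated by II (R1: 6>3, R2: 7>6, R3: 7>4, R4: 9>4) and is removed.
Among the remaining strategies, none is strictly dominated by another pure strategy of the same player, so the elimination stops.
Surviving strategies — Country A: {R1, R2, R3, R4}; Country B: {I, II, III}.

R1, R2, R3, R4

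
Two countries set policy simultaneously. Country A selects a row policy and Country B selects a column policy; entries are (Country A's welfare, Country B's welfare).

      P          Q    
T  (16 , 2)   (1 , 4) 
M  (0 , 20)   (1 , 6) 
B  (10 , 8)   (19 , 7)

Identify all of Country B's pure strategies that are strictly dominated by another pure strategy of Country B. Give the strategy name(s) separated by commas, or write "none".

P is not dominated — it holds its own against Q at M (20>6).
Nothing dominates Q: P at T (4>2).

none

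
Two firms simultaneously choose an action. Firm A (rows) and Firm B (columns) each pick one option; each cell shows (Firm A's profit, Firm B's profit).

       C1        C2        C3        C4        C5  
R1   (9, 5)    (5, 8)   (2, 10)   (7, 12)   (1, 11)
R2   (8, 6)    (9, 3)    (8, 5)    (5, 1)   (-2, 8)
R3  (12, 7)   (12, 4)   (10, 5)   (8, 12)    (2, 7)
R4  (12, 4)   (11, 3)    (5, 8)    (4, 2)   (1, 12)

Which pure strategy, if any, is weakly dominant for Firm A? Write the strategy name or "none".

R3

R3 vs R1: C1: 12>9, C2: 12>5, C3: 10>2, C4: 8>7, C5: 2>1.
R3 vs R2: C1: 12>8, C2: 12>9, C3: 10>8, C4: 8>5, C5: 2>-2.
R3 vs R4: C1: 12=12, C2: 12>11, C3: 10>5, C4: 8>4, C5: 2>1.
R3 is at least as good as every other strategy against every opponent action, so it is weakly dominant.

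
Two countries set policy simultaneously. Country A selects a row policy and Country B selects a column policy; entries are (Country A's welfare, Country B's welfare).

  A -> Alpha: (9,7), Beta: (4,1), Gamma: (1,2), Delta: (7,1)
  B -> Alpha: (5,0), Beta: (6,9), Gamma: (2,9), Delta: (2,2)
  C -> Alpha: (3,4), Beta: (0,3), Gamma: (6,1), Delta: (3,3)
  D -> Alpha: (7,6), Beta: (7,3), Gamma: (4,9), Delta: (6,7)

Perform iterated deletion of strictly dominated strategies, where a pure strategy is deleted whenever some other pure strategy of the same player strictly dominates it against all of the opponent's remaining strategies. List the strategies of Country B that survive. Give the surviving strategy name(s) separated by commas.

Alpha, Gamma, Delta

Country A's strategy B is strictly dominated by D (Alpha: 7>5, Beta: 7>6, Gamma: 4>2, Delta: 6>2) and is removed.
Column Beta is eliminated: Alpha beats it against every remaining row (A: 7>1, C: 4>3, D: 6>3).
Among the remaining strategies, none is strictly dominated by another pure strategy of the same player, so the elimination stops.
Surviving strategies — Country A: {A, C, D}; Country B: {Alpha, Gamma, Delta}.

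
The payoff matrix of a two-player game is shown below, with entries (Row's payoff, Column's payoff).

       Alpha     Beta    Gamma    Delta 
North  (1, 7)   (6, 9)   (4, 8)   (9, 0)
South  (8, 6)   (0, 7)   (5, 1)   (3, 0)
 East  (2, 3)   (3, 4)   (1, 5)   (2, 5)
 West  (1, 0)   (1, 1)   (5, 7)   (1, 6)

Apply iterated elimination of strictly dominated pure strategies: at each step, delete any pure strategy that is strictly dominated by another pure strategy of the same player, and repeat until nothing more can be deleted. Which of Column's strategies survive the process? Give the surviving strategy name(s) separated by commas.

Column's strategy Alpha is strictly dominated by Beta (North: 9>7, South: 7>6, East: 4>3, West: 1>0) and is removed.
Row's strategy East is strictly dominated by North (Beta: 6>3, Gamma: 4>1, Delta: 9>2) and is removed.
Column Delta is eliminated: Gamma beats it against every remaining row (North: 8>0, South: 1>0, West: 7>6).
Among the remaining strategies, none is strictly dominated by another pure strategy of the same player, so the elimination stops.
Surviving strategies — Row: {North, South, West}; Column: {Beta, Gamma}.

Beta, Gamma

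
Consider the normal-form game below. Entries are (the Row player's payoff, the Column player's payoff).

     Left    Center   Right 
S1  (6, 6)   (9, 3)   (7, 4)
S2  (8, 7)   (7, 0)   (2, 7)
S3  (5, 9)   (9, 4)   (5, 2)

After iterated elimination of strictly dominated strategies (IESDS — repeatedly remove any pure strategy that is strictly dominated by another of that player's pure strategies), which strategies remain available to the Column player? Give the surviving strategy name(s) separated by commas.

Column Center is eliminated: Left beats it against every remaining row (S1: 6>3, S2: 7>0, S3: 9>4).
For the Row player, S1 strictly dominates S3 on the remaining columns (Left: 6>5, Right: 7>5); eliminate S3.
Among the remaining strategies, none is strictly dominated by another pure strategy of the same player, so the elimination stops.
Surviving strategies — the Row player: {S1, S2}; the Column player: {Left, Right}.

Left, Right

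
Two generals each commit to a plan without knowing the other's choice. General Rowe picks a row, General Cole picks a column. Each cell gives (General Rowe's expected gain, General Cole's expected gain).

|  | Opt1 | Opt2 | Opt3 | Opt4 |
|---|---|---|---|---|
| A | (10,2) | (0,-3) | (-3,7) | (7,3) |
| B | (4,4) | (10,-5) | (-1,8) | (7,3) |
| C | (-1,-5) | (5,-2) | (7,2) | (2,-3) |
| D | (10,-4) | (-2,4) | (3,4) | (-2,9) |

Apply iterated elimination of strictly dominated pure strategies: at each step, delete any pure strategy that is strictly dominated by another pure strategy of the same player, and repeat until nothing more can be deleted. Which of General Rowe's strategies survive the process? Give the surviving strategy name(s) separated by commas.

Column Opt1 is eliminated: Opt3 beats it against every remaining row (A: 7>2, B: 8>4, C: 2>-5, D: 4>-4).
General Rowe's strategy D is strictly dominated by C (Opt2: 5>-2, Opt3: 7>3, Opt4: 2>-2) and is removed.
For General Cole, Opt3 strictly dominates Opt2 on the remaining rows (A: 7>-3, B: 8>-5, C: 2>-2); eliminate Opt2.
For General Cole, Opt3 strictly dominates Opt4 on the remaining rows (A: 7>3, B: 8>3, C: 2>-3); eliminate Opt4.
For General Rowe, B strictly dominates A on the remaining columns (Opt3: -1>-3); eliminate A.
Row B is eliminated: C beats it against every remaining column (Opt3: 7>-1).
Among the remaining strategies, none is strictly dominated by another pure strategy of the same player, so the elimination stops.
Surviving strategies — General Rowe: {C}; General Cole: {Opt3}.

C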